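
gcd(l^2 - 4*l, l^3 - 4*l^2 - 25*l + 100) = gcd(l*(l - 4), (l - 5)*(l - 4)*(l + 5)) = l - 4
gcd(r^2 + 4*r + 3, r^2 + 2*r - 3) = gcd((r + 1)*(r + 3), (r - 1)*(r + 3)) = r + 3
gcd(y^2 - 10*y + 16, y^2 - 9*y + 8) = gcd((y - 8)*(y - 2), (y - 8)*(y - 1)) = y - 8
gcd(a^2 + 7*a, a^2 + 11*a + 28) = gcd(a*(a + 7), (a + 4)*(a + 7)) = a + 7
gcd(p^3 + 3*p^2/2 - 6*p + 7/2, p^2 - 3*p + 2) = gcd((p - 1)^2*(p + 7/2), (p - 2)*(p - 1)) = p - 1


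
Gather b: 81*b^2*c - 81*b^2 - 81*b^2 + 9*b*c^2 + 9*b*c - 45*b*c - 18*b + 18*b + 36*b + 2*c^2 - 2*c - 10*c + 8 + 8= b^2*(81*c - 162) + b*(9*c^2 - 36*c + 36) + 2*c^2 - 12*c + 16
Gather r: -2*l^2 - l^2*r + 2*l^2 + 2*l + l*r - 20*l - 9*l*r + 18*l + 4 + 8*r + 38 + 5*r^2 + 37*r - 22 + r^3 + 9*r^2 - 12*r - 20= r^3 + 14*r^2 + r*(-l^2 - 8*l + 33)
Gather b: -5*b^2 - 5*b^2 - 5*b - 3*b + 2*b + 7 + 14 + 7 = -10*b^2 - 6*b + 28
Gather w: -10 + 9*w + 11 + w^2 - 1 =w^2 + 9*w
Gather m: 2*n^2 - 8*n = 2*n^2 - 8*n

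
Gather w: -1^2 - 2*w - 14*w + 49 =48 - 16*w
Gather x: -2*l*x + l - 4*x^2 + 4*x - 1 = l - 4*x^2 + x*(4 - 2*l) - 1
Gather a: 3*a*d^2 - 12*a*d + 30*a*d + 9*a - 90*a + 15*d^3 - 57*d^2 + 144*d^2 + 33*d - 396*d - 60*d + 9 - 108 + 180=a*(3*d^2 + 18*d - 81) + 15*d^3 + 87*d^2 - 423*d + 81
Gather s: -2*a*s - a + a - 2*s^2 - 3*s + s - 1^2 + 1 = -2*s^2 + s*(-2*a - 2)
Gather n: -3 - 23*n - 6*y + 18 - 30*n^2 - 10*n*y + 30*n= -30*n^2 + n*(7 - 10*y) - 6*y + 15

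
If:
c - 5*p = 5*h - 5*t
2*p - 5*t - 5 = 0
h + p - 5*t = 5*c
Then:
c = -5*t/6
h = -5*t/3 - 5/2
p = 5*t/2 + 5/2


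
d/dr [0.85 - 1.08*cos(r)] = 1.08*sin(r)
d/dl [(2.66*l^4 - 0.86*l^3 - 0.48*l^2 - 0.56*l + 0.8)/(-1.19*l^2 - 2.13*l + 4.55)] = (-6.3308*l^5 - 15.974*l^4 + 52.0756*l^3 - 11.383*l^2 - 2.464*l - 0.844)/(1.4161*l^4 + 5.0694*l^3 - 6.2921*l^2 - 19.383*l + 20.7025)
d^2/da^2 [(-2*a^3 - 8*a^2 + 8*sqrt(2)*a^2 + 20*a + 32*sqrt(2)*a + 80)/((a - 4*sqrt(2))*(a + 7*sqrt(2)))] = 16*(-22*a^3 + 7*sqrt(2)*a^3 - 138*a^2 + 294*sqrt(2)*a^2 - 1932*a + 762*sqrt(2)*a - 1052 + 3556*sqrt(2))/(a^6 + 9*sqrt(2)*a^5 - 114*a^4 - 954*sqrt(2)*a^3 + 6384*a^2 + 28224*sqrt(2)*a - 175616)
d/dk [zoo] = 0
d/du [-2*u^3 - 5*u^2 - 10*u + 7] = -6*u^2 - 10*u - 10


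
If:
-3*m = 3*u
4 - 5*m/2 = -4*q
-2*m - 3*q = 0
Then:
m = 24/31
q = -16/31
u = -24/31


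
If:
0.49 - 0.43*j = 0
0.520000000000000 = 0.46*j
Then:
No Solution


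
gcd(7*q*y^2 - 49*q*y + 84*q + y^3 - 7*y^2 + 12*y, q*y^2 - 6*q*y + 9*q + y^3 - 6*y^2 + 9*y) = y - 3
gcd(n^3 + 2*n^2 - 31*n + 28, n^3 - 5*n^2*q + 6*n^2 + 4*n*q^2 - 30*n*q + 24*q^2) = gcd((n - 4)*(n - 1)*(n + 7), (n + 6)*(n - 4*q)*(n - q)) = 1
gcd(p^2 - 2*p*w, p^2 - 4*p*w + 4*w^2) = p - 2*w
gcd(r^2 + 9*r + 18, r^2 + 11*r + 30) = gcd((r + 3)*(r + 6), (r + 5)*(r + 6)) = r + 6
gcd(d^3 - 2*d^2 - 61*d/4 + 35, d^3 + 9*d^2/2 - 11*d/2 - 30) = d^2 + 3*d/2 - 10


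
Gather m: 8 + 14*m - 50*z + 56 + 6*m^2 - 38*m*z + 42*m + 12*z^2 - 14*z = 6*m^2 + m*(56 - 38*z) + 12*z^2 - 64*z + 64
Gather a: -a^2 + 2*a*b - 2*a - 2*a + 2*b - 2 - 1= -a^2 + a*(2*b - 4) + 2*b - 3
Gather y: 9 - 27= -18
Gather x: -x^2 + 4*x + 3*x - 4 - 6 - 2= -x^2 + 7*x - 12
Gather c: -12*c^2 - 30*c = -12*c^2 - 30*c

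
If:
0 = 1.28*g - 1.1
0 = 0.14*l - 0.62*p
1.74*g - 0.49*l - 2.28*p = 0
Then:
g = 0.86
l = 1.49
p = 0.34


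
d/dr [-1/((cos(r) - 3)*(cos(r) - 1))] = 2*(2 - cos(r))*sin(r)/((cos(r) - 3)^2*(cos(r) - 1)^2)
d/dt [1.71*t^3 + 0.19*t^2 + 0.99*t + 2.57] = 5.13*t^2 + 0.38*t + 0.99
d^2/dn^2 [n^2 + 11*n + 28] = 2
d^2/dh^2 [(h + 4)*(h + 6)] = 2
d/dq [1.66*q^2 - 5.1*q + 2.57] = 3.32*q - 5.1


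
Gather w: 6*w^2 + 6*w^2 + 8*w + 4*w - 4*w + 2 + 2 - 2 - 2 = 12*w^2 + 8*w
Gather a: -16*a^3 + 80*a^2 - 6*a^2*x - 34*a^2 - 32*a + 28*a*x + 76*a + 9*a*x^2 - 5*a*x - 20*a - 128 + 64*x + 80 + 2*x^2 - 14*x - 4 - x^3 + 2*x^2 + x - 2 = -16*a^3 + a^2*(46 - 6*x) + a*(9*x^2 + 23*x + 24) - x^3 + 4*x^2 + 51*x - 54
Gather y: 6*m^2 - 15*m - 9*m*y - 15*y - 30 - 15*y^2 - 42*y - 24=6*m^2 - 15*m - 15*y^2 + y*(-9*m - 57) - 54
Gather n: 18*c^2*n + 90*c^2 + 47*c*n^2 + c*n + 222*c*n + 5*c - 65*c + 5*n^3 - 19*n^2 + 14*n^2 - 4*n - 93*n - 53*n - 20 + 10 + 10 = 90*c^2 - 60*c + 5*n^3 + n^2*(47*c - 5) + n*(18*c^2 + 223*c - 150)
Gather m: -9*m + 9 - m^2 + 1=-m^2 - 9*m + 10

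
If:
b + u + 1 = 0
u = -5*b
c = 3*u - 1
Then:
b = 1/4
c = -19/4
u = -5/4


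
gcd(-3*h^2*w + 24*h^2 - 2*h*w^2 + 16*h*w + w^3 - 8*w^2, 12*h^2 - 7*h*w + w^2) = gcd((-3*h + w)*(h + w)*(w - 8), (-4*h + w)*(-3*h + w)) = -3*h + w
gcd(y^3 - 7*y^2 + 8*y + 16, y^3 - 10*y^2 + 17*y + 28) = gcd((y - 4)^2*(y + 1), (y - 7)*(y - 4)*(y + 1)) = y^2 - 3*y - 4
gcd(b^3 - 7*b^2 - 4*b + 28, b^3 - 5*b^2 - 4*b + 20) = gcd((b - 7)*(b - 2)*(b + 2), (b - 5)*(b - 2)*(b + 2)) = b^2 - 4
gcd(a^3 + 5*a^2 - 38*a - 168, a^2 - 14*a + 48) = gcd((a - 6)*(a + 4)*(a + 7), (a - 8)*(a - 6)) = a - 6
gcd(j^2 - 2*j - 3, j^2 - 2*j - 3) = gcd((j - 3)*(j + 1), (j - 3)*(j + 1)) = j^2 - 2*j - 3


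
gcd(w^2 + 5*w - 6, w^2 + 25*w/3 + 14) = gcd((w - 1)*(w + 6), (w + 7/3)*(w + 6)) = w + 6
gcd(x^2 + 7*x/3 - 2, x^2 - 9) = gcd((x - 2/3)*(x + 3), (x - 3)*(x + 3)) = x + 3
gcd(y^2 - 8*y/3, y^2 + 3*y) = y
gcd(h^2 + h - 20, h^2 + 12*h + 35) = h + 5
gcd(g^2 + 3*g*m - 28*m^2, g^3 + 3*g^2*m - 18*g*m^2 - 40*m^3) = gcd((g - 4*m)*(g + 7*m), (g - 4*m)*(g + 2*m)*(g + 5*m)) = g - 4*m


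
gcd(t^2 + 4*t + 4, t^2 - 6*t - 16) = t + 2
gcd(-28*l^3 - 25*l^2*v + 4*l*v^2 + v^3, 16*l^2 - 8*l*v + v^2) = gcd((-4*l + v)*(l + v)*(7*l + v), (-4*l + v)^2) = -4*l + v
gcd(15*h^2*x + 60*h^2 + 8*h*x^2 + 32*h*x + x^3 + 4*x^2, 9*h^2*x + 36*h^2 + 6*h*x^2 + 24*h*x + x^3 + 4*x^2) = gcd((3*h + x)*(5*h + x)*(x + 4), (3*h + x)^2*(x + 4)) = 3*h*x + 12*h + x^2 + 4*x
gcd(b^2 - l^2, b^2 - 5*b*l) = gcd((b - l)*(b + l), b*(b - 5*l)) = 1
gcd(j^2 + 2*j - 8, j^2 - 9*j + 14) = j - 2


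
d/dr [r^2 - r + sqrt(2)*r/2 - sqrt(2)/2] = 2*r - 1 + sqrt(2)/2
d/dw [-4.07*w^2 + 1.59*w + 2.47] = 1.59 - 8.14*w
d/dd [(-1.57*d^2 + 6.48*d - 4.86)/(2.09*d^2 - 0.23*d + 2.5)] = (-13.1821*d^2 + 12.4648*d + 15.0822)/(4.3681*d^4 - 0.9614*d^3 + 10.5029*d^2 - 1.15*d + 6.25)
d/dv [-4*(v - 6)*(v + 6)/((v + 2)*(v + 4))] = 8*(-3*v^2 - 44*v - 108)/(v^4 + 12*v^3 + 52*v^2 + 96*v + 64)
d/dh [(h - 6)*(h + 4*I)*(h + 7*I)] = 3*h^2 + h*(-12 + 22*I) - 28 - 66*I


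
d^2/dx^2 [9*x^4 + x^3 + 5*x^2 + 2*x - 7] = 108*x^2 + 6*x + 10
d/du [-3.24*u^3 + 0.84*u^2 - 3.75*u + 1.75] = -9.72*u^2 + 1.68*u - 3.75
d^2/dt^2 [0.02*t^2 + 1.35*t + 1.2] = 0.0400000000000000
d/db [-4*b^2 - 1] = -8*b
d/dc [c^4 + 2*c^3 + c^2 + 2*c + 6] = 4*c^3 + 6*c^2 + 2*c + 2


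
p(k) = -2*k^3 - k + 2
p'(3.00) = -55.00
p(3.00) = -55.00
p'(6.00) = -217.00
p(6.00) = -436.00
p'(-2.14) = -28.48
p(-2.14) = 23.74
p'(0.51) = -2.56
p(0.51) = 1.22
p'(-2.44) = -36.72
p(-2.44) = 33.49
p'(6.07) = -222.07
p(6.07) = -451.37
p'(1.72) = -18.75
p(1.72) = -9.90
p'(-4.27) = -110.40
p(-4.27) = 161.98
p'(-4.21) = -107.34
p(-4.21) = 155.45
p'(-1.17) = -9.21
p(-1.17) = 6.37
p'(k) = -6*k^2 - 1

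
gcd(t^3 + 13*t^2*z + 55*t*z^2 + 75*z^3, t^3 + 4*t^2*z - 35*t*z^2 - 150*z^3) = t^2 + 10*t*z + 25*z^2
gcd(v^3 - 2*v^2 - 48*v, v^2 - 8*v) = v^2 - 8*v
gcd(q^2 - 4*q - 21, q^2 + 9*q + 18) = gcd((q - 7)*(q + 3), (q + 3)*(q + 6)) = q + 3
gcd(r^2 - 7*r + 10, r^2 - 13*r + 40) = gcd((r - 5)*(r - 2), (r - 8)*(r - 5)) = r - 5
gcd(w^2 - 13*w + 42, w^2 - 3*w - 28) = w - 7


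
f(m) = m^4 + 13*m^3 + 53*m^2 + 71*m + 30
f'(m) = 4*m^3 + 39*m^2 + 106*m + 71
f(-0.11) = 22.81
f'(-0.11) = 59.81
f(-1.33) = 1.87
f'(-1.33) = -10.40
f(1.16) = 205.78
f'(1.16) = 252.68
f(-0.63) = 3.21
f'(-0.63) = 18.70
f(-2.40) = 18.35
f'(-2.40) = -14.06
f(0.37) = 64.20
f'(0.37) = 115.76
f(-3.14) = 24.36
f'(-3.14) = -1.15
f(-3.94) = 18.87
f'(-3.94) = 14.13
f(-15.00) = 17640.00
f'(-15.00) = -6244.00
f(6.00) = 6468.00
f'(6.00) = 2975.00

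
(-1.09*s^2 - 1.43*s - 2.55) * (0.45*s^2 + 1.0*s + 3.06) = -0.4905*s^4 - 1.7335*s^3 - 5.9129*s^2 - 6.9258*s - 7.803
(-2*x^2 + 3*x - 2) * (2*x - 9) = -4*x^3 + 24*x^2 - 31*x + 18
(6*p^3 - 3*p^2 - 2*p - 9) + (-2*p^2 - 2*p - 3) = 6*p^3 - 5*p^2 - 4*p - 12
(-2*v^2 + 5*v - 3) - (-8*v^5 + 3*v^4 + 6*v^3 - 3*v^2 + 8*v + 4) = 8*v^5 - 3*v^4 - 6*v^3 + v^2 - 3*v - 7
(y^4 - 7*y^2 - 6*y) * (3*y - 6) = 3*y^5 - 6*y^4 - 21*y^3 + 24*y^2 + 36*y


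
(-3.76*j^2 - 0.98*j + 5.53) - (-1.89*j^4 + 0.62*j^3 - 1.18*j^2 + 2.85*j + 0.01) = 1.89*j^4 - 0.62*j^3 - 2.58*j^2 - 3.83*j + 5.52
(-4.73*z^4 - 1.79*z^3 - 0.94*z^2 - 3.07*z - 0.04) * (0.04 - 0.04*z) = 0.1892*z^5 - 0.1176*z^4 - 0.034*z^3 + 0.0852*z^2 - 0.1212*z - 0.0016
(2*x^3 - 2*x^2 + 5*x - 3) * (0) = 0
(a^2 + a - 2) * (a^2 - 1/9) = a^4 + a^3 - 19*a^2/9 - a/9 + 2/9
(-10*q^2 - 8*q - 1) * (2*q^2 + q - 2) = -20*q^4 - 26*q^3 + 10*q^2 + 15*q + 2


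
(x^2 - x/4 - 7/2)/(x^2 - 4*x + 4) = (x + 7/4)/(x - 2)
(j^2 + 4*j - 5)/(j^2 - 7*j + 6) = (j + 5)/(j - 6)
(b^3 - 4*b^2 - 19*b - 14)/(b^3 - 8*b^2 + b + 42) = (b + 1)/(b - 3)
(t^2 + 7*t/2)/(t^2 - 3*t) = (t + 7/2)/(t - 3)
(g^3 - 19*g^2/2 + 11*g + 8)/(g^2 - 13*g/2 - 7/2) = (g^2 - 10*g + 16)/(g - 7)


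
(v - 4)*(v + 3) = v^2 - v - 12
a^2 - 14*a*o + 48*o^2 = (a - 8*o)*(a - 6*o)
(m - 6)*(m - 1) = m^2 - 7*m + 6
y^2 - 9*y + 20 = (y - 5)*(y - 4)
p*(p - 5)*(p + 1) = p^3 - 4*p^2 - 5*p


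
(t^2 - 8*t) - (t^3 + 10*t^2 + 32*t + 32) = -t^3 - 9*t^2 - 40*t - 32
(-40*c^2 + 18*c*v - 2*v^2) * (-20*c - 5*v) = 800*c^3 - 160*c^2*v - 50*c*v^2 + 10*v^3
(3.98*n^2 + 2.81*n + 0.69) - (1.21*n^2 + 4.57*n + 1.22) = 2.77*n^2 - 1.76*n - 0.53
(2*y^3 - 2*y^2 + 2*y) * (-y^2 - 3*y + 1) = -2*y^5 - 4*y^4 + 6*y^3 - 8*y^2 + 2*y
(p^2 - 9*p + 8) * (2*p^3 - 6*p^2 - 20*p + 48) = 2*p^5 - 24*p^4 + 50*p^3 + 180*p^2 - 592*p + 384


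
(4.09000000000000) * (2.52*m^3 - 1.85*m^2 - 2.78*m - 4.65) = 10.3068*m^3 - 7.5665*m^2 - 11.3702*m - 19.0185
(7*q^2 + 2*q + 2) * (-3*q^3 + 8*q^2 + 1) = -21*q^5 + 50*q^4 + 10*q^3 + 23*q^2 + 2*q + 2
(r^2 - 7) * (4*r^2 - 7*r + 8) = 4*r^4 - 7*r^3 - 20*r^2 + 49*r - 56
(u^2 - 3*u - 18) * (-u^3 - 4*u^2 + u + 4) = -u^5 - u^4 + 31*u^3 + 73*u^2 - 30*u - 72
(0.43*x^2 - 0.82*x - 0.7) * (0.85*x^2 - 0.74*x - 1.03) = 0.3655*x^4 - 1.0152*x^3 - 0.4311*x^2 + 1.3626*x + 0.721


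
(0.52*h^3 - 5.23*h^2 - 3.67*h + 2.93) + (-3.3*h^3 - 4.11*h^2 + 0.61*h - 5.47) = -2.78*h^3 - 9.34*h^2 - 3.06*h - 2.54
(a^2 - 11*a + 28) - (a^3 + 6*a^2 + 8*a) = -a^3 - 5*a^2 - 19*a + 28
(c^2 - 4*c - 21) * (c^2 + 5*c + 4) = c^4 + c^3 - 37*c^2 - 121*c - 84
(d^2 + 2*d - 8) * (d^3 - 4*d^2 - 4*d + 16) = d^5 - 2*d^4 - 20*d^3 + 40*d^2 + 64*d - 128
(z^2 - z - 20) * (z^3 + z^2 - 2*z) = z^5 - 23*z^3 - 18*z^2 + 40*z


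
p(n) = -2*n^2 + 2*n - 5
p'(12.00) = -46.00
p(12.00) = -269.00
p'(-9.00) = 38.00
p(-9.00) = -185.00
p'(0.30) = 0.80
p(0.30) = -4.58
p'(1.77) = -5.08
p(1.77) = -7.73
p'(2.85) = -9.40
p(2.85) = -15.54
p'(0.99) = -1.96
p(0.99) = -4.98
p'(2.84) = -9.36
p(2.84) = -15.45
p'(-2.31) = 11.24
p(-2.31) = -20.29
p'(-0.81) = 5.24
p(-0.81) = -7.93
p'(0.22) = 1.12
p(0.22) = -4.66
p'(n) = 2 - 4*n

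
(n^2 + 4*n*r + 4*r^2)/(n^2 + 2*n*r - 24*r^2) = (n^2 + 4*n*r + 4*r^2)/(n^2 + 2*n*r - 24*r^2)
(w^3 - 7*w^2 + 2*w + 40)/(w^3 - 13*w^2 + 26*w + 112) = (w^2 - 9*w + 20)/(w^2 - 15*w + 56)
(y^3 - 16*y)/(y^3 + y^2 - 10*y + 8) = y*(y - 4)/(y^2 - 3*y + 2)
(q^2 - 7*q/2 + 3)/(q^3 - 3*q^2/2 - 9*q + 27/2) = (q - 2)/(q^2 - 9)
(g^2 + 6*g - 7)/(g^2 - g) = (g + 7)/g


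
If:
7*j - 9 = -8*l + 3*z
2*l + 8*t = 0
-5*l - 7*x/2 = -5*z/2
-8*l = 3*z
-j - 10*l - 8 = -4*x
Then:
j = 39/17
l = -15/34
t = 15/136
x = 25/17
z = 20/17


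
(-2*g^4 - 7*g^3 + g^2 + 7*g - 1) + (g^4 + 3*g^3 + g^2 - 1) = -g^4 - 4*g^3 + 2*g^2 + 7*g - 2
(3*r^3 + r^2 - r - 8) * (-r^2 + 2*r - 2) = -3*r^5 + 5*r^4 - 3*r^3 + 4*r^2 - 14*r + 16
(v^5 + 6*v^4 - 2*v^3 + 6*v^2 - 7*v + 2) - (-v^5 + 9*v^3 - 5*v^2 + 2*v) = 2*v^5 + 6*v^4 - 11*v^3 + 11*v^2 - 9*v + 2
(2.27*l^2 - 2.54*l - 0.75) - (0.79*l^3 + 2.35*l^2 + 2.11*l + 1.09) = -0.79*l^3 - 0.0800000000000001*l^2 - 4.65*l - 1.84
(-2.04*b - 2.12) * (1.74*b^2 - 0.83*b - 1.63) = -3.5496*b^3 - 1.9956*b^2 + 5.0848*b + 3.4556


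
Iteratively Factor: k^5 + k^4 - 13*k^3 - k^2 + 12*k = (k - 1)*(k^4 + 2*k^3 - 11*k^2 - 12*k) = (k - 3)*(k - 1)*(k^3 + 5*k^2 + 4*k) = (k - 3)*(k - 1)*(k + 1)*(k^2 + 4*k) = (k - 3)*(k - 1)*(k + 1)*(k + 4)*(k)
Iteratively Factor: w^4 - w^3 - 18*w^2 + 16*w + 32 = (w + 1)*(w^3 - 2*w^2 - 16*w + 32) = (w - 2)*(w + 1)*(w^2 - 16) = (w - 4)*(w - 2)*(w + 1)*(w + 4)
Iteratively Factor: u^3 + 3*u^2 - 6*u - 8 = (u + 1)*(u^2 + 2*u - 8) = (u - 2)*(u + 1)*(u + 4)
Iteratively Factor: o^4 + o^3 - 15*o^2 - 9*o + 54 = (o - 2)*(o^3 + 3*o^2 - 9*o - 27) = (o - 2)*(o + 3)*(o^2 - 9) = (o - 2)*(o + 3)^2*(o - 3)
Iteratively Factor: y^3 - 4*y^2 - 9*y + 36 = (y - 4)*(y^2 - 9) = (y - 4)*(y - 3)*(y + 3)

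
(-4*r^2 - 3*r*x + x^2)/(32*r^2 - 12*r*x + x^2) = (r + x)/(-8*r + x)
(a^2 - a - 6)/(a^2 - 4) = (a - 3)/(a - 2)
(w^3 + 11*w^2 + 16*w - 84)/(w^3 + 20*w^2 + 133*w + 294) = (w - 2)/(w + 7)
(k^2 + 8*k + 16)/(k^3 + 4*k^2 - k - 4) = (k + 4)/(k^2 - 1)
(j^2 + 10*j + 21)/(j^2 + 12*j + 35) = (j + 3)/(j + 5)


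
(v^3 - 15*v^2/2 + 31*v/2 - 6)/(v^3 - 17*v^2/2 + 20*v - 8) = (v - 3)/(v - 4)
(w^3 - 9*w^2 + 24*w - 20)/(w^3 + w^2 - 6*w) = (w^2 - 7*w + 10)/(w*(w + 3))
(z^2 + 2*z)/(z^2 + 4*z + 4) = z/(z + 2)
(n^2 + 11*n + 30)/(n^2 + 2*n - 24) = (n + 5)/(n - 4)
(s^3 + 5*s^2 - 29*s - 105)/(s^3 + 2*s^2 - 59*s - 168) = (s - 5)/(s - 8)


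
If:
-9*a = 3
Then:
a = -1/3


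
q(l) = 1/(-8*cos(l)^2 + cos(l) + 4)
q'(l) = (-16*sin(l)*cos(l) + sin(l))/(-8*cos(l)^2 + cos(l) + 4)^2 = (1 - 16*cos(l))*sin(l)/(cos(l) - 4*cos(2*l))^2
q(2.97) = -0.21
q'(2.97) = 0.13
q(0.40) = -0.54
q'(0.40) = -1.54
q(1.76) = 0.28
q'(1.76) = 0.32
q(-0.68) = -16.84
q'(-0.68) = 2040.18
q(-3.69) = -0.37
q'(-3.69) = 1.06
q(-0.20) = -0.37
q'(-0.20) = 0.40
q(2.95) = -0.21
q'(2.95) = 0.14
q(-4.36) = 0.37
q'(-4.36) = 0.84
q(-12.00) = -1.17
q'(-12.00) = -9.22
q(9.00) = -0.28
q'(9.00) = 0.51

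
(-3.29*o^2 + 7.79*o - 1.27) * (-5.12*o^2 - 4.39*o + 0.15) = 16.8448*o^4 - 25.4417*o^3 - 28.1892*o^2 + 6.7438*o - 0.1905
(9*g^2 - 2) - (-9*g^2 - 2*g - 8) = 18*g^2 + 2*g + 6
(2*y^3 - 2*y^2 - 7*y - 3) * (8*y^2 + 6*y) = 16*y^5 - 4*y^4 - 68*y^3 - 66*y^2 - 18*y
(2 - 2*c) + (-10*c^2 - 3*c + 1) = -10*c^2 - 5*c + 3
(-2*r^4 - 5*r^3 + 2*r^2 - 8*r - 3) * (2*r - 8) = -4*r^5 + 6*r^4 + 44*r^3 - 32*r^2 + 58*r + 24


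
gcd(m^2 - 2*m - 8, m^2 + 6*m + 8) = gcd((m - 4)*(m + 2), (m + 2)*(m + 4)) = m + 2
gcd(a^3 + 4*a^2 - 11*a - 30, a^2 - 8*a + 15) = a - 3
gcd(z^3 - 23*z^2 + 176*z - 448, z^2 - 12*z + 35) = z - 7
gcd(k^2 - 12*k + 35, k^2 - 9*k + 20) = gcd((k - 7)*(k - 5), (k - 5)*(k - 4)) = k - 5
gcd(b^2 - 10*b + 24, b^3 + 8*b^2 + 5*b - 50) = 1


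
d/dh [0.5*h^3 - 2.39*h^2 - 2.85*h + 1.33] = 1.5*h^2 - 4.78*h - 2.85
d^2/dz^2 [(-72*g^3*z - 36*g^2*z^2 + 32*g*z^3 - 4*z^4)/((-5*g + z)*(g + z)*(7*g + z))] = g^2*(78120*g^3 - 44520*g^2*z + 9240*g*z^2 - 600*z^3)/(-42875*g^6 + 7350*g^5*z + 3255*g^4*z^2 - 412*g^3*z^3 - 93*g^2*z^4 + 6*g*z^5 + z^6)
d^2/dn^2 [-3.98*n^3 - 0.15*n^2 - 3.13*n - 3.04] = -23.88*n - 0.3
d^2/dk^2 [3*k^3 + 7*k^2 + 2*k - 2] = 18*k + 14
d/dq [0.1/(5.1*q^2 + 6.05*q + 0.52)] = (-1.02*q - 0.605)/(5.1*q^2 + 6.05*q + 0.52)^2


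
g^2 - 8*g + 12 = (g - 6)*(g - 2)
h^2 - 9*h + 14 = (h - 7)*(h - 2)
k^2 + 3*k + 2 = (k + 1)*(k + 2)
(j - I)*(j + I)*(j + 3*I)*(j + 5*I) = j^4 + 8*I*j^3 - 14*j^2 + 8*I*j - 15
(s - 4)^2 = s^2 - 8*s + 16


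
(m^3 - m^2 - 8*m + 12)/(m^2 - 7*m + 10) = (m^2 + m - 6)/(m - 5)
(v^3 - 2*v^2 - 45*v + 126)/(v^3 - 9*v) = (v^2 + v - 42)/(v*(v + 3))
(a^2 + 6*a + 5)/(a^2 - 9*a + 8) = (a^2 + 6*a + 5)/(a^2 - 9*a + 8)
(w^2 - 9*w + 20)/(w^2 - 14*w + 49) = (w^2 - 9*w + 20)/(w^2 - 14*w + 49)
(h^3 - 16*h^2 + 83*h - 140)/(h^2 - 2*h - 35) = (h^2 - 9*h + 20)/(h + 5)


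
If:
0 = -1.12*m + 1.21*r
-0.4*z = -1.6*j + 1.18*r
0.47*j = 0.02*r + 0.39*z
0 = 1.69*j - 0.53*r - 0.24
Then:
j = 0.20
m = 0.21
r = 0.20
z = 0.24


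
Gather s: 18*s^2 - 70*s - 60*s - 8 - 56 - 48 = 18*s^2 - 130*s - 112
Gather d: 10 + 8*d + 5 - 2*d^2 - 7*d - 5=-2*d^2 + d + 10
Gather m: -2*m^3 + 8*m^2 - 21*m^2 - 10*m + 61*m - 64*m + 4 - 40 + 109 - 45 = -2*m^3 - 13*m^2 - 13*m + 28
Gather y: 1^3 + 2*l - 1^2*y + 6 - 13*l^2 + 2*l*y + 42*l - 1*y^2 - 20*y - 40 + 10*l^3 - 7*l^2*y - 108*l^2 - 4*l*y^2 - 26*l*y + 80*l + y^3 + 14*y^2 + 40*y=10*l^3 - 121*l^2 + 124*l + y^3 + y^2*(13 - 4*l) + y*(-7*l^2 - 24*l + 19) - 33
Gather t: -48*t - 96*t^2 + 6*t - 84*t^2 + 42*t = -180*t^2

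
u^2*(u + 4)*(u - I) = u^4 + 4*u^3 - I*u^3 - 4*I*u^2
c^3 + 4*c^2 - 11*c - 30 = (c - 3)*(c + 2)*(c + 5)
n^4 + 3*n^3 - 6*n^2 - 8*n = n*(n - 2)*(n + 1)*(n + 4)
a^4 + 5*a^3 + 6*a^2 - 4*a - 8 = (a - 1)*(a + 2)^3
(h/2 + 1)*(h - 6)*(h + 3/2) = h^3/2 - 5*h^2/4 - 9*h - 9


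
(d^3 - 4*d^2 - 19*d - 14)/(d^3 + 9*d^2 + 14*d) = (d^2 - 6*d - 7)/(d*(d + 7))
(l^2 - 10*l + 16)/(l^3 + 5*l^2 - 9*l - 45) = (l^2 - 10*l + 16)/(l^3 + 5*l^2 - 9*l - 45)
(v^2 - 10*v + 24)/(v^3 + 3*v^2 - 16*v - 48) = (v - 6)/(v^2 + 7*v + 12)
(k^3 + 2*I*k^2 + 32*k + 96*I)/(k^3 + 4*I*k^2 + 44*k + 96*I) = (k^2 + 8*I*k - 16)/(k^2 + 10*I*k - 16)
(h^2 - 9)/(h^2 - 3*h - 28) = (9 - h^2)/(-h^2 + 3*h + 28)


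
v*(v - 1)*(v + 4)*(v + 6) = v^4 + 9*v^3 + 14*v^2 - 24*v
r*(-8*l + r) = -8*l*r + r^2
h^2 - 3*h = h*(h - 3)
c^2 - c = c*(c - 1)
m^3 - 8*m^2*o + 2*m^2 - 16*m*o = m*(m + 2)*(m - 8*o)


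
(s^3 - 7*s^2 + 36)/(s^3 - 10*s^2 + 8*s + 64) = (s^2 - 9*s + 18)/(s^2 - 12*s + 32)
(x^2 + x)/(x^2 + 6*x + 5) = x/(x + 5)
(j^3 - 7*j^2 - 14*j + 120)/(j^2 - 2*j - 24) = j - 5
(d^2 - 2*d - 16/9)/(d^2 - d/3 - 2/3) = (d - 8/3)/(d - 1)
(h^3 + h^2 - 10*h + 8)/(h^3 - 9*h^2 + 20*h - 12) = (h + 4)/(h - 6)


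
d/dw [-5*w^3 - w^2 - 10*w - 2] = -15*w^2 - 2*w - 10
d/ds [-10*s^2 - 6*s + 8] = -20*s - 6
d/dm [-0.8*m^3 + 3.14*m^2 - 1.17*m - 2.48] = -2.4*m^2 + 6.28*m - 1.17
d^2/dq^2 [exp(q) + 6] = exp(q)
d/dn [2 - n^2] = -2*n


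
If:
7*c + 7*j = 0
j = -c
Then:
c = -j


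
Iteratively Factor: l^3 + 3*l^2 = (l + 3)*(l^2) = l*(l + 3)*(l)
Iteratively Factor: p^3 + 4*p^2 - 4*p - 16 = (p + 4)*(p^2 - 4) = (p - 2)*(p + 4)*(p + 2)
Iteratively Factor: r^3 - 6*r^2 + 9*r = (r - 3)*(r^2 - 3*r) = r*(r - 3)*(r - 3)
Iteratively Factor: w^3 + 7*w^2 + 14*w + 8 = (w + 4)*(w^2 + 3*w + 2) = (w + 2)*(w + 4)*(w + 1)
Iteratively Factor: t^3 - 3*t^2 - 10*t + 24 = (t + 3)*(t^2 - 6*t + 8) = (t - 2)*(t + 3)*(t - 4)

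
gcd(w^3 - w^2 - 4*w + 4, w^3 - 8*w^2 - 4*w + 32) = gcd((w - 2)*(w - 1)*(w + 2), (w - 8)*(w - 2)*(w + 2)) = w^2 - 4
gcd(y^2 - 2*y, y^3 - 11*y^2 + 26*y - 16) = y - 2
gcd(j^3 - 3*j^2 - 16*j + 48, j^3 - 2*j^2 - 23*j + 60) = j^2 - 7*j + 12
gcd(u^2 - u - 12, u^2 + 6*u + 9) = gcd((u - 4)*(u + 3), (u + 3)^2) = u + 3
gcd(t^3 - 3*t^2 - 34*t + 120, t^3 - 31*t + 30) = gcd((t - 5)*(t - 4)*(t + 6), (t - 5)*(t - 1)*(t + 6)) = t^2 + t - 30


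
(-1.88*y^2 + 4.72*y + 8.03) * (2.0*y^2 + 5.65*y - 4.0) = -3.76*y^4 - 1.182*y^3 + 50.248*y^2 + 26.4895*y - 32.12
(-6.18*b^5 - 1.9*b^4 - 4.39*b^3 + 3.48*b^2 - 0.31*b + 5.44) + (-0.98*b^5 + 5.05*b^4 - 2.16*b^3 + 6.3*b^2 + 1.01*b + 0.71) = -7.16*b^5 + 3.15*b^4 - 6.55*b^3 + 9.78*b^2 + 0.7*b + 6.15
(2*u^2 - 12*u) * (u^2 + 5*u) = 2*u^4 - 2*u^3 - 60*u^2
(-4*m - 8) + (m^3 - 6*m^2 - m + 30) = m^3 - 6*m^2 - 5*m + 22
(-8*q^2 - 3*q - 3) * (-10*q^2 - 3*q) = 80*q^4 + 54*q^3 + 39*q^2 + 9*q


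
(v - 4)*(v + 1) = v^2 - 3*v - 4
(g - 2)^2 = g^2 - 4*g + 4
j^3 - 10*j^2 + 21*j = j*(j - 7)*(j - 3)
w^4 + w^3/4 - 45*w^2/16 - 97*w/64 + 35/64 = (w - 7/4)*(w - 1/4)*(w + 1)*(w + 5/4)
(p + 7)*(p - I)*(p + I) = p^3 + 7*p^2 + p + 7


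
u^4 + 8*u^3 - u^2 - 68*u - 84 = (u - 3)*(u + 2)^2*(u + 7)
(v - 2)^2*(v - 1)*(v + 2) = v^4 - 3*v^3 - 2*v^2 + 12*v - 8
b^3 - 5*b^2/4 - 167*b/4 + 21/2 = (b - 7)*(b - 1/4)*(b + 6)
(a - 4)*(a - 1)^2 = a^3 - 6*a^2 + 9*a - 4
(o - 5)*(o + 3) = o^2 - 2*o - 15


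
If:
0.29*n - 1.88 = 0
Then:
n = 6.48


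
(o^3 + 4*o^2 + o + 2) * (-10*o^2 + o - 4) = -10*o^5 - 39*o^4 - 10*o^3 - 35*o^2 - 2*o - 8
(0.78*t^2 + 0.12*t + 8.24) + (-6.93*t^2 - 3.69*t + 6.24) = -6.15*t^2 - 3.57*t + 14.48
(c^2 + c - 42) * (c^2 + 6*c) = c^4 + 7*c^3 - 36*c^2 - 252*c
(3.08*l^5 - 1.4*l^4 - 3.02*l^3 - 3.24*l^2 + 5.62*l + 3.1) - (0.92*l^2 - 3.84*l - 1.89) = 3.08*l^5 - 1.4*l^4 - 3.02*l^3 - 4.16*l^2 + 9.46*l + 4.99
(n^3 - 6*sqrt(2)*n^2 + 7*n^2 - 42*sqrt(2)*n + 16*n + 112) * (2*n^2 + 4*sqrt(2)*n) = 2*n^5 - 8*sqrt(2)*n^4 + 14*n^4 - 56*sqrt(2)*n^3 - 16*n^3 - 112*n^2 + 64*sqrt(2)*n^2 + 448*sqrt(2)*n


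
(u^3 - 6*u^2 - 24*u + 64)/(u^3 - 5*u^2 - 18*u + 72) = (u^2 - 10*u + 16)/(u^2 - 9*u + 18)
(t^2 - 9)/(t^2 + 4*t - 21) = (t + 3)/(t + 7)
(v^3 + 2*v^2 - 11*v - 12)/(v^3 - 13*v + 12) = (v + 1)/(v - 1)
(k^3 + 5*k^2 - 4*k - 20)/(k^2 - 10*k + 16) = (k^2 + 7*k + 10)/(k - 8)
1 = 1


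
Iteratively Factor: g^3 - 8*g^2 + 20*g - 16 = (g - 2)*(g^2 - 6*g + 8) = (g - 4)*(g - 2)*(g - 2)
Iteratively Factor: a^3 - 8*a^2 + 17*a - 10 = (a - 1)*(a^2 - 7*a + 10) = (a - 2)*(a - 1)*(a - 5)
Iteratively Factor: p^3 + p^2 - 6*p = (p + 3)*(p^2 - 2*p) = (p - 2)*(p + 3)*(p)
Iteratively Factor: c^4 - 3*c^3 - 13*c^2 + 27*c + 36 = (c - 4)*(c^3 + c^2 - 9*c - 9) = (c - 4)*(c - 3)*(c^2 + 4*c + 3) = (c - 4)*(c - 3)*(c + 3)*(c + 1)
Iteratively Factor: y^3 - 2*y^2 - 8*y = (y - 4)*(y^2 + 2*y) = y*(y - 4)*(y + 2)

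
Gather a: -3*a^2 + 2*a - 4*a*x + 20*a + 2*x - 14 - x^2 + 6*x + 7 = -3*a^2 + a*(22 - 4*x) - x^2 + 8*x - 7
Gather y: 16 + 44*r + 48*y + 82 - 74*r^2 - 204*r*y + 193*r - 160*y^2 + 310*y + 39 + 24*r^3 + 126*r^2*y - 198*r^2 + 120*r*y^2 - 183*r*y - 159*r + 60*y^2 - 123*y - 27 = 24*r^3 - 272*r^2 + 78*r + y^2*(120*r - 100) + y*(126*r^2 - 387*r + 235) + 110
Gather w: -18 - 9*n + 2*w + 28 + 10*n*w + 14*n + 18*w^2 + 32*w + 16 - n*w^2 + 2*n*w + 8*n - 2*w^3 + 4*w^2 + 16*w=13*n - 2*w^3 + w^2*(22 - n) + w*(12*n + 50) + 26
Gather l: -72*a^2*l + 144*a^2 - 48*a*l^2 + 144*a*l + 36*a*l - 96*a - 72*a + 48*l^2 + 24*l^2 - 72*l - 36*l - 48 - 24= 144*a^2 - 168*a + l^2*(72 - 48*a) + l*(-72*a^2 + 180*a - 108) - 72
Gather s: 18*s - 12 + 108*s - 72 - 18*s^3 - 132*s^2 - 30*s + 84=-18*s^3 - 132*s^2 + 96*s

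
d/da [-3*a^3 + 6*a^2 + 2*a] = -9*a^2 + 12*a + 2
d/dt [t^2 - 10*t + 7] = 2*t - 10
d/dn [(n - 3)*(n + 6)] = 2*n + 3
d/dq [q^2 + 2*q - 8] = 2*q + 2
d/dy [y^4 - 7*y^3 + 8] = y^2*(4*y - 21)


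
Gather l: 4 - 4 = 0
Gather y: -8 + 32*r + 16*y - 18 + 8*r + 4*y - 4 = 40*r + 20*y - 30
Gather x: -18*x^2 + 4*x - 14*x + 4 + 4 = -18*x^2 - 10*x + 8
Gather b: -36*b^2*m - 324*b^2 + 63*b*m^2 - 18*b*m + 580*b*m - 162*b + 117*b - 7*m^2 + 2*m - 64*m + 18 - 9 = b^2*(-36*m - 324) + b*(63*m^2 + 562*m - 45) - 7*m^2 - 62*m + 9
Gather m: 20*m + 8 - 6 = 20*m + 2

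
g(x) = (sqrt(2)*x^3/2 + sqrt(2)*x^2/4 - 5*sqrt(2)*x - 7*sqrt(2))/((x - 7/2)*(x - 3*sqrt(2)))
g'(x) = (3*sqrt(2)*x^2/2 + sqrt(2)*x/2 - 5*sqrt(2))/((x - 7/2)*(x - 3*sqrt(2))) - (sqrt(2)*x^3/2 + sqrt(2)*x^2/4 - 5*sqrt(2)*x - 7*sqrt(2))/((x - 7/2)*(x - 3*sqrt(2))^2) - (sqrt(2)*x^3/2 + sqrt(2)*x^2/4 - 5*sqrt(2)*x - 7*sqrt(2))/((x - 7/2)^2*(x - 3*sqrt(2))) = (sqrt(2)*x^2 - 12*x - 24 - 4*sqrt(2))/(2*(x^2 - 6*sqrt(2)*x + 18))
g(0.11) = -0.76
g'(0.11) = -0.91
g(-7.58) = -1.86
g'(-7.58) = 0.51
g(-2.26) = -0.00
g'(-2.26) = 0.06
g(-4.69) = -0.57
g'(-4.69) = 0.36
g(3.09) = -15.89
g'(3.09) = -20.03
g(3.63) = -36.58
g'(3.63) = -72.71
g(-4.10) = -0.37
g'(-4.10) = 0.31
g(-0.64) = -0.27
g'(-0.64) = -0.45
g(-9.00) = -2.62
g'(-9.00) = 0.55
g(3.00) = -14.23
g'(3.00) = -17.14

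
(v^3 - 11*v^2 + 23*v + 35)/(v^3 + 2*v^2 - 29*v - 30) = (v - 7)/(v + 6)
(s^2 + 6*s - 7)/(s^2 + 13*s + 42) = (s - 1)/(s + 6)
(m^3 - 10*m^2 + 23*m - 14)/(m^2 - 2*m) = m - 8 + 7/m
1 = 1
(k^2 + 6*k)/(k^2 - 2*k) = (k + 6)/(k - 2)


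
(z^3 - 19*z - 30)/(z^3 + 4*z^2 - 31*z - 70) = (z + 3)/(z + 7)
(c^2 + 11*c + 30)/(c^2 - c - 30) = (c + 6)/(c - 6)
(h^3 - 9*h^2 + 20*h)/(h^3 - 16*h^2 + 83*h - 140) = h/(h - 7)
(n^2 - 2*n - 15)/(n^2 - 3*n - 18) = (n - 5)/(n - 6)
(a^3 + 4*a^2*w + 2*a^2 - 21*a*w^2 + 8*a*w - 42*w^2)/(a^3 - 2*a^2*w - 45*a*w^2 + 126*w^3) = (-a - 2)/(-a + 6*w)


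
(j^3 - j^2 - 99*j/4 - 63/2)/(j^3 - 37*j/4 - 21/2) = (2*j^2 - 5*j - 42)/(2*j^2 - 3*j - 14)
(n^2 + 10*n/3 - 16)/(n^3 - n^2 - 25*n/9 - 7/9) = 3*(-3*n^2 - 10*n + 48)/(-9*n^3 + 9*n^2 + 25*n + 7)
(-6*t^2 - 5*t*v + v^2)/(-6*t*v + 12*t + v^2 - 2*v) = (t + v)/(v - 2)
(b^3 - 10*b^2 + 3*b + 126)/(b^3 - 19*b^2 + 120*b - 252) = (b + 3)/(b - 6)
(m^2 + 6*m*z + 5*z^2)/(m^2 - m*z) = (m^2 + 6*m*z + 5*z^2)/(m*(m - z))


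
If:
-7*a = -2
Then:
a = 2/7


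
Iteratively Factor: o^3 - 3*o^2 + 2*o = (o - 2)*(o^2 - o) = (o - 2)*(o - 1)*(o)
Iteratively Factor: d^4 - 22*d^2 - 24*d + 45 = (d - 5)*(d^3 + 5*d^2 + 3*d - 9) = (d - 5)*(d - 1)*(d^2 + 6*d + 9) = (d - 5)*(d - 1)*(d + 3)*(d + 3)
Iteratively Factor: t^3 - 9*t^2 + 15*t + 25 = (t - 5)*(t^2 - 4*t - 5) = (t - 5)^2*(t + 1)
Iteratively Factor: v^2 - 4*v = (v - 4)*(v)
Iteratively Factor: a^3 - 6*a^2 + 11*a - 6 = (a - 3)*(a^2 - 3*a + 2) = (a - 3)*(a - 2)*(a - 1)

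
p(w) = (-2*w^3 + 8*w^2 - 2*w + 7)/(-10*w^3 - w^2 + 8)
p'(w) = (30*w^2 + 2*w)*(-2*w^3 + 8*w^2 - 2*w + 7)/(-10*w^3 - w^2 + 8)^2 + (-6*w^2 + 16*w - 2)/(-10*w^3 - w^2 + 8) = 2*(41*w^4 - 20*w^3 + 80*w^2 + 71*w - 8)/(100*w^6 + 20*w^5 + w^4 - 160*w^3 - 16*w^2 + 64)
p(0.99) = -4.07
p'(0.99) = 44.64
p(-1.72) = 0.79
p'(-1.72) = 0.36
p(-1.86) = 0.74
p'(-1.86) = 0.32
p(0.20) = 0.88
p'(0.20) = 0.30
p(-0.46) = 1.12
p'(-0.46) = -0.52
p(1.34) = -0.78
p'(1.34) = 1.97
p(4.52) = 0.02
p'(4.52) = 0.04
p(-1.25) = 1.00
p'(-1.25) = 0.50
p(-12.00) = 0.27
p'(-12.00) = 0.01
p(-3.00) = 0.52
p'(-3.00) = 0.12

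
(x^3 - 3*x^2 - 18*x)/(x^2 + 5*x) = (x^2 - 3*x - 18)/(x + 5)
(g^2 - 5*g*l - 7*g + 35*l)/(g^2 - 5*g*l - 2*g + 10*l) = (g - 7)/(g - 2)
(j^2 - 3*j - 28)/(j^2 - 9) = (j^2 - 3*j - 28)/(j^2 - 9)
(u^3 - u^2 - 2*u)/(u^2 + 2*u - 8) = u*(u + 1)/(u + 4)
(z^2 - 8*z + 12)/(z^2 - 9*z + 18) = (z - 2)/(z - 3)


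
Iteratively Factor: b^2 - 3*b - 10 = (b + 2)*(b - 5)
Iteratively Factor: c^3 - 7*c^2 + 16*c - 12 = (c - 2)*(c^2 - 5*c + 6) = (c - 3)*(c - 2)*(c - 2)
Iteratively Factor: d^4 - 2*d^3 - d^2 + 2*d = (d + 1)*(d^3 - 3*d^2 + 2*d) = (d - 2)*(d + 1)*(d^2 - d) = d*(d - 2)*(d + 1)*(d - 1)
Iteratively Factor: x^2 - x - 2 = (x + 1)*(x - 2)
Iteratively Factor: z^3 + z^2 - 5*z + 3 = (z - 1)*(z^2 + 2*z - 3) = (z - 1)^2*(z + 3)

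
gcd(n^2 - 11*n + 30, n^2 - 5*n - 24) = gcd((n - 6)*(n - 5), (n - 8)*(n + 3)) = 1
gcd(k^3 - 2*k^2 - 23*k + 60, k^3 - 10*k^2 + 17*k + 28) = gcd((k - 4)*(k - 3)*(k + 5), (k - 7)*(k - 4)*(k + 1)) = k - 4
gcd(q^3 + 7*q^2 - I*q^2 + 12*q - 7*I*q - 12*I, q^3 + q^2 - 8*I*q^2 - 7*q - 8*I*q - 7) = q - I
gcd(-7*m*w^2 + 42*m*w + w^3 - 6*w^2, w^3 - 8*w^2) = w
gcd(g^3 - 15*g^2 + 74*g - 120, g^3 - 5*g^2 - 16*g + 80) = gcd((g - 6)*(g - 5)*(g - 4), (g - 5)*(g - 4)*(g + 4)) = g^2 - 9*g + 20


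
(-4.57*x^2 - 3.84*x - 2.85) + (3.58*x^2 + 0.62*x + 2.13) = -0.99*x^2 - 3.22*x - 0.72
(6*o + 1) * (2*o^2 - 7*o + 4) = 12*o^3 - 40*o^2 + 17*o + 4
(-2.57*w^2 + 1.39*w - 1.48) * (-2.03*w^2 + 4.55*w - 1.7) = 5.2171*w^4 - 14.5152*w^3 + 13.6979*w^2 - 9.097*w + 2.516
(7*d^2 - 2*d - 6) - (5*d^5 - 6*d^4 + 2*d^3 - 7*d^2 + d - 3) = -5*d^5 + 6*d^4 - 2*d^3 + 14*d^2 - 3*d - 3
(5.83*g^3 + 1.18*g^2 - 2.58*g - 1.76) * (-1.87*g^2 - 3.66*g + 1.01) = -10.9021*g^5 - 23.5444*g^4 + 6.3941*g^3 + 13.9258*g^2 + 3.8358*g - 1.7776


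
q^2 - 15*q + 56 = (q - 8)*(q - 7)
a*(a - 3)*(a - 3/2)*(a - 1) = a^4 - 11*a^3/2 + 9*a^2 - 9*a/2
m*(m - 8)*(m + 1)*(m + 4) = m^4 - 3*m^3 - 36*m^2 - 32*m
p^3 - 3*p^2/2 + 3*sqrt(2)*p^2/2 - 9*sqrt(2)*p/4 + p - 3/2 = (p - 3/2)*(p + sqrt(2)/2)*(p + sqrt(2))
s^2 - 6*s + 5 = (s - 5)*(s - 1)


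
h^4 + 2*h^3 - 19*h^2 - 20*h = h*(h - 4)*(h + 1)*(h + 5)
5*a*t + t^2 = t*(5*a + t)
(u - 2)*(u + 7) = u^2 + 5*u - 14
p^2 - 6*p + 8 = (p - 4)*(p - 2)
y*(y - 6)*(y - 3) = y^3 - 9*y^2 + 18*y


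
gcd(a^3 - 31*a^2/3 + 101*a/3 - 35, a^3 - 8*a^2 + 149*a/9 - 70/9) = a^2 - 22*a/3 + 35/3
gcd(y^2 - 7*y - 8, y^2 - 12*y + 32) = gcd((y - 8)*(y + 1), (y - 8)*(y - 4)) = y - 8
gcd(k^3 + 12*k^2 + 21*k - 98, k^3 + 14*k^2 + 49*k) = k^2 + 14*k + 49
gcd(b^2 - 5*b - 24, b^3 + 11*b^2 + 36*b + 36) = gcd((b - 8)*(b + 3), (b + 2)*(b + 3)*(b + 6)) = b + 3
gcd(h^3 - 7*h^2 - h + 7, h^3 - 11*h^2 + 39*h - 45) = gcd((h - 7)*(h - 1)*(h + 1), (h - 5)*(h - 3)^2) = 1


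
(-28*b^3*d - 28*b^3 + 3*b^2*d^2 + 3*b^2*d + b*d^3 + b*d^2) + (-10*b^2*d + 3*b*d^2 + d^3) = -28*b^3*d - 28*b^3 + 3*b^2*d^2 - 7*b^2*d + b*d^3 + 4*b*d^2 + d^3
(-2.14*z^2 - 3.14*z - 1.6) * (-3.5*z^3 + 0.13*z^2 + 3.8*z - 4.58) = 7.49*z^5 + 10.7118*z^4 - 2.9402*z^3 - 2.3388*z^2 + 8.3012*z + 7.328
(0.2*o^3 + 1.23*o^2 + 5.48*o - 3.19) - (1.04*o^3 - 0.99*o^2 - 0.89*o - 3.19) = -0.84*o^3 + 2.22*o^2 + 6.37*o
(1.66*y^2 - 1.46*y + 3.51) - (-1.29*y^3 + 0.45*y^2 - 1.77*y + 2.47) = 1.29*y^3 + 1.21*y^2 + 0.31*y + 1.04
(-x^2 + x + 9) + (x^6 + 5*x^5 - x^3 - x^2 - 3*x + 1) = x^6 + 5*x^5 - x^3 - 2*x^2 - 2*x + 10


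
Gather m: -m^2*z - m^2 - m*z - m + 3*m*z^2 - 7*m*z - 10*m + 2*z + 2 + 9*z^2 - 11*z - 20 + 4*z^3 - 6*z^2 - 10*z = m^2*(-z - 1) + m*(3*z^2 - 8*z - 11) + 4*z^3 + 3*z^2 - 19*z - 18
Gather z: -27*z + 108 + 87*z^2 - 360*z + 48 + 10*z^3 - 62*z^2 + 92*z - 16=10*z^3 + 25*z^2 - 295*z + 140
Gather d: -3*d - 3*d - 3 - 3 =-6*d - 6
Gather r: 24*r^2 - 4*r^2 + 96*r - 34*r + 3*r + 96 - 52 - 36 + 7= 20*r^2 + 65*r + 15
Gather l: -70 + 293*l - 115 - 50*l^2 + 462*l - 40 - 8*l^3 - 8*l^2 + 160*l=-8*l^3 - 58*l^2 + 915*l - 225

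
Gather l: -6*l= -6*l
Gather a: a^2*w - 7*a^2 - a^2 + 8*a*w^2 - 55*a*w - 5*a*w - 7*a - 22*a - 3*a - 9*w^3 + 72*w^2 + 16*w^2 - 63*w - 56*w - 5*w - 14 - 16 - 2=a^2*(w - 8) + a*(8*w^2 - 60*w - 32) - 9*w^3 + 88*w^2 - 124*w - 32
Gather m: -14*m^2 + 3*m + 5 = -14*m^2 + 3*m + 5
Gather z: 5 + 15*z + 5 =15*z + 10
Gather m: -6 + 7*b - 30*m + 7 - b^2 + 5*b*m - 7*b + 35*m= -b^2 + m*(5*b + 5) + 1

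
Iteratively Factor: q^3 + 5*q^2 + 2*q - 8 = (q + 2)*(q^2 + 3*q - 4) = (q + 2)*(q + 4)*(q - 1)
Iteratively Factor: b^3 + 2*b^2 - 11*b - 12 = (b - 3)*(b^2 + 5*b + 4) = (b - 3)*(b + 1)*(b + 4)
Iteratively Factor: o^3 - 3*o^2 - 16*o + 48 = (o + 4)*(o^2 - 7*o + 12) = (o - 3)*(o + 4)*(o - 4)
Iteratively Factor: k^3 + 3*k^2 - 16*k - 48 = (k - 4)*(k^2 + 7*k + 12) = (k - 4)*(k + 3)*(k + 4)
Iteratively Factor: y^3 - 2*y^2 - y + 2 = (y - 1)*(y^2 - y - 2) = (y - 2)*(y - 1)*(y + 1)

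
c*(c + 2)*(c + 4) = c^3 + 6*c^2 + 8*c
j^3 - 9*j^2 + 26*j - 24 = (j - 4)*(j - 3)*(j - 2)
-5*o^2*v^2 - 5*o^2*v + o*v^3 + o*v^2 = v*(-5*o + v)*(o*v + o)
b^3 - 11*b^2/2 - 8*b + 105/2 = (b - 5)*(b - 7/2)*(b + 3)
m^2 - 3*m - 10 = (m - 5)*(m + 2)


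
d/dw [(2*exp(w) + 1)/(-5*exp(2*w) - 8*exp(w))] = 2*(5*exp(2*w) + 5*exp(w) + 4)*exp(-w)/(25*exp(2*w) + 80*exp(w) + 64)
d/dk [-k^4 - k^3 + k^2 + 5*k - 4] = -4*k^3 - 3*k^2 + 2*k + 5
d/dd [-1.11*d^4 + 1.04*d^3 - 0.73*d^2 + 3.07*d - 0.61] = -4.44*d^3 + 3.12*d^2 - 1.46*d + 3.07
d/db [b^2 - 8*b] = 2*b - 8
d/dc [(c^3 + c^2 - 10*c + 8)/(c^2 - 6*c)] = (c^4 - 12*c^3 + 4*c^2 - 16*c + 48)/(c^2*(c^2 - 12*c + 36))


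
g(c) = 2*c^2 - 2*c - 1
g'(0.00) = -2.00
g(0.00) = -1.00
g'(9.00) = 34.00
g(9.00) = 143.00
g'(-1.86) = -9.44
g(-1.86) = 9.64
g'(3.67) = 12.68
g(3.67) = 18.60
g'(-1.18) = -6.72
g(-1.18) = 4.14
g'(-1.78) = -9.12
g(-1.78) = 8.90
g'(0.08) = -1.68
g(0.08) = -1.15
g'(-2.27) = -11.08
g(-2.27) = 13.85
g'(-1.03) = -6.12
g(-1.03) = 3.18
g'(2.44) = 7.76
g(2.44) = 6.03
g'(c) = 4*c - 2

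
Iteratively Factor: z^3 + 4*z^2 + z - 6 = (z + 2)*(z^2 + 2*z - 3) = (z - 1)*(z + 2)*(z + 3)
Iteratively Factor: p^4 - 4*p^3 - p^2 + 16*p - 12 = (p - 1)*(p^3 - 3*p^2 - 4*p + 12) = (p - 2)*(p - 1)*(p^2 - p - 6) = (p - 2)*(p - 1)*(p + 2)*(p - 3)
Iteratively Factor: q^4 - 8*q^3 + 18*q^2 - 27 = (q - 3)*(q^3 - 5*q^2 + 3*q + 9) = (q - 3)^2*(q^2 - 2*q - 3) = (q - 3)^2*(q + 1)*(q - 3)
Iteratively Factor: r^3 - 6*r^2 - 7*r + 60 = (r + 3)*(r^2 - 9*r + 20) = (r - 4)*(r + 3)*(r - 5)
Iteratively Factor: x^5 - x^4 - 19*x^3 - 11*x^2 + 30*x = (x + 2)*(x^4 - 3*x^3 - 13*x^2 + 15*x) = x*(x + 2)*(x^3 - 3*x^2 - 13*x + 15) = x*(x - 5)*(x + 2)*(x^2 + 2*x - 3) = x*(x - 5)*(x - 1)*(x + 2)*(x + 3)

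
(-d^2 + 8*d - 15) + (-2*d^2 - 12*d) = -3*d^2 - 4*d - 15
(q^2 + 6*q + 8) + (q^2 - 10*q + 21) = 2*q^2 - 4*q + 29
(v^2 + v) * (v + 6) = v^3 + 7*v^2 + 6*v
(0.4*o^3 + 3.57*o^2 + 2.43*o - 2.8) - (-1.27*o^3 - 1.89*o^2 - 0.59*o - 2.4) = 1.67*o^3 + 5.46*o^2 + 3.02*o - 0.4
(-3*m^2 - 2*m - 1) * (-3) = 9*m^2 + 6*m + 3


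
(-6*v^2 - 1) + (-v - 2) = -6*v^2 - v - 3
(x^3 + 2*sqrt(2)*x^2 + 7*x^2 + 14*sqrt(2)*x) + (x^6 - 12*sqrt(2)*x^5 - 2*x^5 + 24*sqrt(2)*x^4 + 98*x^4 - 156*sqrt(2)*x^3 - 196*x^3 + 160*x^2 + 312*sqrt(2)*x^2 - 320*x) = x^6 - 12*sqrt(2)*x^5 - 2*x^5 + 24*sqrt(2)*x^4 + 98*x^4 - 156*sqrt(2)*x^3 - 195*x^3 + 167*x^2 + 314*sqrt(2)*x^2 - 320*x + 14*sqrt(2)*x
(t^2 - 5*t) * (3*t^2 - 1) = 3*t^4 - 15*t^3 - t^2 + 5*t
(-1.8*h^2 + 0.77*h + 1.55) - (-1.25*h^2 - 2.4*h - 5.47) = -0.55*h^2 + 3.17*h + 7.02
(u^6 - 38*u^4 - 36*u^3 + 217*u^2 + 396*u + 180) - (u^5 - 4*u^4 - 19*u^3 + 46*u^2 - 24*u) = u^6 - u^5 - 34*u^4 - 17*u^3 + 171*u^2 + 420*u + 180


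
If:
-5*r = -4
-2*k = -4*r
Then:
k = 8/5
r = 4/5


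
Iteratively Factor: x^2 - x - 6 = (x - 3)*(x + 2)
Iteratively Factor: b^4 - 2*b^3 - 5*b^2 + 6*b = (b - 1)*(b^3 - b^2 - 6*b) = (b - 3)*(b - 1)*(b^2 + 2*b) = b*(b - 3)*(b - 1)*(b + 2)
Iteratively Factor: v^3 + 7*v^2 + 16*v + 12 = (v + 3)*(v^2 + 4*v + 4) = (v + 2)*(v + 3)*(v + 2)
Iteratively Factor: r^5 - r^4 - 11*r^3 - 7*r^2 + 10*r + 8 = (r + 1)*(r^4 - 2*r^3 - 9*r^2 + 2*r + 8) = (r - 1)*(r + 1)*(r^3 - r^2 - 10*r - 8) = (r - 1)*(r + 1)^2*(r^2 - 2*r - 8) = (r - 1)*(r + 1)^2*(r + 2)*(r - 4)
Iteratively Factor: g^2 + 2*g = (g)*(g + 2)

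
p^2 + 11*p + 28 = (p + 4)*(p + 7)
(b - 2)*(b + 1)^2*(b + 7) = b^4 + 7*b^3 - 3*b^2 - 23*b - 14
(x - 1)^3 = x^3 - 3*x^2 + 3*x - 1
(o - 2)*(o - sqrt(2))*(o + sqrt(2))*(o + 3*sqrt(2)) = o^4 - 2*o^3 + 3*sqrt(2)*o^3 - 6*sqrt(2)*o^2 - 2*o^2 - 6*sqrt(2)*o + 4*o + 12*sqrt(2)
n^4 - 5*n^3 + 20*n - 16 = (n - 4)*(n - 2)*(n - 1)*(n + 2)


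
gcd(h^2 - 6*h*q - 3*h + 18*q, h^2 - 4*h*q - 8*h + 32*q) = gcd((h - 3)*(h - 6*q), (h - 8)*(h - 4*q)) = 1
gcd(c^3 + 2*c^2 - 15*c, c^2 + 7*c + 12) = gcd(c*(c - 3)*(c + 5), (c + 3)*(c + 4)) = 1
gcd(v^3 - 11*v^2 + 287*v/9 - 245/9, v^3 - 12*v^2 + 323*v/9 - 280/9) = v^2 - 4*v + 35/9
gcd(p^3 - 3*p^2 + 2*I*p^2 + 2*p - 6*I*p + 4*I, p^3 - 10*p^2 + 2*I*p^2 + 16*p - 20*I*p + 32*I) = p^2 + p*(-2 + 2*I) - 4*I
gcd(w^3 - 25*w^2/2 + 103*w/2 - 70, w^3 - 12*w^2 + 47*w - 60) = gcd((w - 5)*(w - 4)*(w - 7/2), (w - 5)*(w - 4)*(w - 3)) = w^2 - 9*w + 20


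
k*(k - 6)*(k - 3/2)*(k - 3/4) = k^4 - 33*k^3/4 + 117*k^2/8 - 27*k/4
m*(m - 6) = m^2 - 6*m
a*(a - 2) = a^2 - 2*a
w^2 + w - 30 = (w - 5)*(w + 6)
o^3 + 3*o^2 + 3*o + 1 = (o + 1)^3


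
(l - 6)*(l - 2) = l^2 - 8*l + 12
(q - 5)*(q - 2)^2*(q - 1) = q^4 - 10*q^3 + 33*q^2 - 44*q + 20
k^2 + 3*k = k*(k + 3)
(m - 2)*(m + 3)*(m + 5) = m^3 + 6*m^2 - m - 30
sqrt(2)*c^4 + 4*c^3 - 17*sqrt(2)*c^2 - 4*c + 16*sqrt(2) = (c - 1)*(c - 2*sqrt(2))*(c + 4*sqrt(2))*(sqrt(2)*c + sqrt(2))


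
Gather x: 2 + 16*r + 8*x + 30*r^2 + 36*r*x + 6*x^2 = 30*r^2 + 16*r + 6*x^2 + x*(36*r + 8) + 2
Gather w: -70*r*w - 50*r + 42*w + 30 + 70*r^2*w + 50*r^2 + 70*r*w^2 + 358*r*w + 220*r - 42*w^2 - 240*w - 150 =50*r^2 + 170*r + w^2*(70*r - 42) + w*(70*r^2 + 288*r - 198) - 120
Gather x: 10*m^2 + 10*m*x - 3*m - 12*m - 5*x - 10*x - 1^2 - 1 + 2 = 10*m^2 - 15*m + x*(10*m - 15)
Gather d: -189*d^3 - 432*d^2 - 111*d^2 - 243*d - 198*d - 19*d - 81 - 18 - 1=-189*d^3 - 543*d^2 - 460*d - 100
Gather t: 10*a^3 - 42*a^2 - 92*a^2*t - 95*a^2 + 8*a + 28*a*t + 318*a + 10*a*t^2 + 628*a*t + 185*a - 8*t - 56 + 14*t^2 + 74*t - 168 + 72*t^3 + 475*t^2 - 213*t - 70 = 10*a^3 - 137*a^2 + 511*a + 72*t^3 + t^2*(10*a + 489) + t*(-92*a^2 + 656*a - 147) - 294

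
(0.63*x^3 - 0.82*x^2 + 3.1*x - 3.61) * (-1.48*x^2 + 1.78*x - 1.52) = -0.9324*x^5 + 2.335*x^4 - 7.0052*x^3 + 12.1072*x^2 - 11.1378*x + 5.4872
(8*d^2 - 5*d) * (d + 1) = 8*d^3 + 3*d^2 - 5*d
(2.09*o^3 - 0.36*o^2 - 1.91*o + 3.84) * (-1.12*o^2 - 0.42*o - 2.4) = -2.3408*o^5 - 0.4746*o^4 - 2.7256*o^3 - 2.6346*o^2 + 2.9712*o - 9.216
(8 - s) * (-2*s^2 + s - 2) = 2*s^3 - 17*s^2 + 10*s - 16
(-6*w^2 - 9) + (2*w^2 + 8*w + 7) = -4*w^2 + 8*w - 2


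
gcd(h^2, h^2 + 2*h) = h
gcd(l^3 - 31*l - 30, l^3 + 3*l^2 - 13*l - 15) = l^2 + 6*l + 5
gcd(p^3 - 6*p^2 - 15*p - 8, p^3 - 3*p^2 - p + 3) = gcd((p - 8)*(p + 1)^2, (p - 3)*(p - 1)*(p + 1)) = p + 1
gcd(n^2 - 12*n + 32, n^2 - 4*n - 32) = n - 8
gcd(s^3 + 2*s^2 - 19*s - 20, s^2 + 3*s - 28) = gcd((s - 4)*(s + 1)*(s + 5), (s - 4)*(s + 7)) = s - 4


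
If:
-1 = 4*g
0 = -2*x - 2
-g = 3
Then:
No Solution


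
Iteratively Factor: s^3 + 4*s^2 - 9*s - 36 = (s - 3)*(s^2 + 7*s + 12) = (s - 3)*(s + 3)*(s + 4)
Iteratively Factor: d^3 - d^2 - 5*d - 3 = (d + 1)*(d^2 - 2*d - 3) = (d - 3)*(d + 1)*(d + 1)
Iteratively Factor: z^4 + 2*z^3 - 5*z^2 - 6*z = (z + 1)*(z^3 + z^2 - 6*z) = (z - 2)*(z + 1)*(z^2 + 3*z) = (z - 2)*(z + 1)*(z + 3)*(z)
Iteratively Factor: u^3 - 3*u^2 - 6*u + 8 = (u - 1)*(u^2 - 2*u - 8) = (u - 4)*(u - 1)*(u + 2)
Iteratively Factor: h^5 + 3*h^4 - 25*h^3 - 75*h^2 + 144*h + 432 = (h + 3)*(h^4 - 25*h^2 + 144) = (h + 3)*(h + 4)*(h^3 - 4*h^2 - 9*h + 36) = (h - 4)*(h + 3)*(h + 4)*(h^2 - 9) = (h - 4)*(h + 3)^2*(h + 4)*(h - 3)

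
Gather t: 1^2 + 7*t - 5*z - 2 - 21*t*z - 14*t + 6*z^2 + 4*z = t*(-21*z - 7) + 6*z^2 - z - 1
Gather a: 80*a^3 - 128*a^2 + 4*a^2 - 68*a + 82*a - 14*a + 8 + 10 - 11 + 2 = 80*a^3 - 124*a^2 + 9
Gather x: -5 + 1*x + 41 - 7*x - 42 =-6*x - 6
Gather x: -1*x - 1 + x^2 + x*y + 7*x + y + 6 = x^2 + x*(y + 6) + y + 5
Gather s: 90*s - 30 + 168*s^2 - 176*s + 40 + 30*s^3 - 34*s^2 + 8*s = 30*s^3 + 134*s^2 - 78*s + 10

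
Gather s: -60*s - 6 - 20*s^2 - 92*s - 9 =-20*s^2 - 152*s - 15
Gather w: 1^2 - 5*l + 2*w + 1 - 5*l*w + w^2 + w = -5*l + w^2 + w*(3 - 5*l) + 2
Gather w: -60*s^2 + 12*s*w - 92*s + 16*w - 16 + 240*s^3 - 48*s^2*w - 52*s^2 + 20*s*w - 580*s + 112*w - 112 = 240*s^3 - 112*s^2 - 672*s + w*(-48*s^2 + 32*s + 128) - 128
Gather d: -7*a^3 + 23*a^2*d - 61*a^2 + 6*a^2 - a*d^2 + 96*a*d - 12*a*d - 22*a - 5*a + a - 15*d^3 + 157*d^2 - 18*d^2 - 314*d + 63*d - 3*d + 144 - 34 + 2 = -7*a^3 - 55*a^2 - 26*a - 15*d^3 + d^2*(139 - a) + d*(23*a^2 + 84*a - 254) + 112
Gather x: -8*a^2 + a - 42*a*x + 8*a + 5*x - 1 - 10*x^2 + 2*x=-8*a^2 + 9*a - 10*x^2 + x*(7 - 42*a) - 1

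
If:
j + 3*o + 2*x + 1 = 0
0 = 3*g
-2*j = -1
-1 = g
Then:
No Solution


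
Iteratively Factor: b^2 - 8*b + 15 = (b - 3)*(b - 5)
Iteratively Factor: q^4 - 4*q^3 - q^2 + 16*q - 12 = (q + 2)*(q^3 - 6*q^2 + 11*q - 6) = (q - 2)*(q + 2)*(q^2 - 4*q + 3) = (q - 3)*(q - 2)*(q + 2)*(q - 1)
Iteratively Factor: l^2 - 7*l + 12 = (l - 4)*(l - 3)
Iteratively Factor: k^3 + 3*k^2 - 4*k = (k + 4)*(k^2 - k) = k*(k + 4)*(k - 1)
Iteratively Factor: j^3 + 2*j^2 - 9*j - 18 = (j + 2)*(j^2 - 9) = (j - 3)*(j + 2)*(j + 3)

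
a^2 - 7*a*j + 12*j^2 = (a - 4*j)*(a - 3*j)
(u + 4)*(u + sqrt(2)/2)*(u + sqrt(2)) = u^3 + 3*sqrt(2)*u^2/2 + 4*u^2 + u + 6*sqrt(2)*u + 4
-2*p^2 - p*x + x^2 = (-2*p + x)*(p + x)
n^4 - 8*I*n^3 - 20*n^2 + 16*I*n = n*(n - 4*I)*(n - 2*I)^2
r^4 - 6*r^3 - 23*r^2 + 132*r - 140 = (r - 7)*(r - 2)^2*(r + 5)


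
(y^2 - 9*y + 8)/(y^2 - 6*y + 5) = (y - 8)/(y - 5)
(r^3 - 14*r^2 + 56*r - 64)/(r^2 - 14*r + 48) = (r^2 - 6*r + 8)/(r - 6)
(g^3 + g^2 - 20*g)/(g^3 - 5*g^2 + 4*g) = (g + 5)/(g - 1)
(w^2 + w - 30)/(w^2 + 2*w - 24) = (w - 5)/(w - 4)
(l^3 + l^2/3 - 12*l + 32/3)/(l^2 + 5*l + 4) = (3*l^2 - 11*l + 8)/(3*(l + 1))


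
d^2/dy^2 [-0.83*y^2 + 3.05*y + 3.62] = -1.66000000000000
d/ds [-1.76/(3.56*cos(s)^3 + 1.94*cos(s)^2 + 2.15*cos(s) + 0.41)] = (18.7968*sin(s)^2 - 6.8288*cos(s) - 22.5808)*sin(s)/(3.56*cos(s)^3 + 1.94*cos(s)^2 + 2.15*cos(s) + 0.41)^2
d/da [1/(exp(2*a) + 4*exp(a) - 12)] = 2*(-exp(a) - 2)*exp(a)/(exp(2*a) + 4*exp(a) - 12)^2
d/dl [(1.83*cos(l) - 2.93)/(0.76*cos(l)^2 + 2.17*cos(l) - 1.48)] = (1.3908*cos(l)^2 - 4.4536*cos(l) - 3.6497)*sin(l)/(0.5776*cos(l)^4 + 3.2984*cos(l)^3 + 2.4593*cos(l)^2 - 6.4232*cos(l) + 2.1904)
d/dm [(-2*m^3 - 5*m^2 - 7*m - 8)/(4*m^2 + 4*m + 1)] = (-4*m^3 - 6*m^2 + 4*m + 25)/(8*m^3 + 12*m^2 + 6*m + 1)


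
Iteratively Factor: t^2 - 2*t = (t)*(t - 2)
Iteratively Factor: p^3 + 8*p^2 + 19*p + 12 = (p + 1)*(p^2 + 7*p + 12) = (p + 1)*(p + 4)*(p + 3)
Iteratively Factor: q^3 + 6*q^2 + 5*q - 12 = (q + 4)*(q^2 + 2*q - 3) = (q + 3)*(q + 4)*(q - 1)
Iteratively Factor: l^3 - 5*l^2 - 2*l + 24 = (l - 4)*(l^2 - l - 6) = (l - 4)*(l - 3)*(l + 2)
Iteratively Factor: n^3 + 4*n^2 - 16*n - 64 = (n + 4)*(n^2 - 16) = (n + 4)^2*(n - 4)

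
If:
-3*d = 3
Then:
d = -1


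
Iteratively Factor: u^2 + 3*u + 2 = (u + 1)*(u + 2)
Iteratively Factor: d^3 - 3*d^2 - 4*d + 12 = (d - 2)*(d^2 - d - 6) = (d - 2)*(d + 2)*(d - 3)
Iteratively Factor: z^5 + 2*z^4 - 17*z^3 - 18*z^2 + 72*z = (z - 2)*(z^4 + 4*z^3 - 9*z^2 - 36*z) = (z - 2)*(z + 3)*(z^3 + z^2 - 12*z) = z*(z - 2)*(z + 3)*(z^2 + z - 12) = z*(z - 2)*(z + 3)*(z + 4)*(z - 3)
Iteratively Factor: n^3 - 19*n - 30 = (n + 3)*(n^2 - 3*n - 10) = (n + 2)*(n + 3)*(n - 5)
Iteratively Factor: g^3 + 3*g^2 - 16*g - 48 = (g + 3)*(g^2 - 16) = (g - 4)*(g + 3)*(g + 4)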